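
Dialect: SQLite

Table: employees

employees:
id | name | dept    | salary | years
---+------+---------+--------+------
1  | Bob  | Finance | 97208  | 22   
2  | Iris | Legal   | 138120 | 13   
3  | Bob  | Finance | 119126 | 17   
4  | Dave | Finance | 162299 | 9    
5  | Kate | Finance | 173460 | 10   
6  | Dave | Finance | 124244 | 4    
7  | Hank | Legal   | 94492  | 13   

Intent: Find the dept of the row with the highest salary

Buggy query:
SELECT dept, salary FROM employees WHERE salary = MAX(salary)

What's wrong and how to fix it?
Bug: WHERE is evaluated per row; an aggregate over the whole table isn't defined there

Fix: Wrap MAX in a scalar subquery so WHERE compares against a single value

Corrected query:
SELECT dept, salary FROM employees WHERE salary = (SELECT MAX(salary) FROM employees)

Result:
dept    | salary
--------+-------
Finance | 173460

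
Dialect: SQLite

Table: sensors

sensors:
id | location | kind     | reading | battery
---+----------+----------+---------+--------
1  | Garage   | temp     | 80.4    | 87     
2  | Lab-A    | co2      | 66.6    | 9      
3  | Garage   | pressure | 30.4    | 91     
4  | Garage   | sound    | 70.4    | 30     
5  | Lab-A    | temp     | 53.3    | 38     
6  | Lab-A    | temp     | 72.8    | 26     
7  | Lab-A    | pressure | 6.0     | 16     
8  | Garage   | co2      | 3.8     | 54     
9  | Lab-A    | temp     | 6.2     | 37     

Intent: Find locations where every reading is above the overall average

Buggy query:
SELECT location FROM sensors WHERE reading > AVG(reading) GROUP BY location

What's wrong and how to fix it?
Bug: WHERE evaluates per row before aggregation, so AVG() is unavailable

Fix: Use a subquery for AVG and a HAVING MIN(...) filter so the condition holds for every row in the group

Corrected query:
SELECT location FROM sensors GROUP BY location HAVING MIN(reading) > (SELECT AVG(reading) FROM sensors)

Result:
(no rows)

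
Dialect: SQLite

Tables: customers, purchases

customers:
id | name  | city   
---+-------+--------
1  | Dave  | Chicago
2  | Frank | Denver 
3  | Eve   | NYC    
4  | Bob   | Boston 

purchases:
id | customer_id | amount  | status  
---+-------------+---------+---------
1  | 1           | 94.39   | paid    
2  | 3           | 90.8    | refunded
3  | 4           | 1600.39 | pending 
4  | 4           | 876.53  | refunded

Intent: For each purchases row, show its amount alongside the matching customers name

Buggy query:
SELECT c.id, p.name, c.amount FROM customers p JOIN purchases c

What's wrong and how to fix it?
Bug: Missing join condition: each purchases row is matched to all customers rows instead of just its own

Fix: Add ON c.customer_id = p.id to the JOIN

Corrected query:
SELECT c.id, p.name, c.amount FROM customers p JOIN purchases c ON c.customer_id = p.id

Result:
id | name | amount 
---+------+--------
1  | Dave | 94.39  
2  | Eve  | 90.8   
3  | Bob  | 1600.39
4  | Bob  | 876.53 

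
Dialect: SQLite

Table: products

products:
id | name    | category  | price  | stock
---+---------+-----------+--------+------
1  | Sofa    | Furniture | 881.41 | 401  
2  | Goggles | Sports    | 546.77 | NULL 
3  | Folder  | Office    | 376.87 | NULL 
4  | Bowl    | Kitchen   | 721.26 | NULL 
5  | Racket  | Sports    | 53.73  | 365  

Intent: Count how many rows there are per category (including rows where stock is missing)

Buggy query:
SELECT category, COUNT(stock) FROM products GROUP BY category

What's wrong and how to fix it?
Bug: COUNT(column) counts non-NULL values only; rows with NULL stock aren't counted

Fix: Use COUNT(*) to count all rows regardless of NULL

Corrected query:
SELECT category, COUNT(*) FROM products GROUP BY category

Result:
category  | COUNT(*)
----------+---------
Furniture | 1       
Kitchen   | 1       
Office    | 1       
Sports    | 2       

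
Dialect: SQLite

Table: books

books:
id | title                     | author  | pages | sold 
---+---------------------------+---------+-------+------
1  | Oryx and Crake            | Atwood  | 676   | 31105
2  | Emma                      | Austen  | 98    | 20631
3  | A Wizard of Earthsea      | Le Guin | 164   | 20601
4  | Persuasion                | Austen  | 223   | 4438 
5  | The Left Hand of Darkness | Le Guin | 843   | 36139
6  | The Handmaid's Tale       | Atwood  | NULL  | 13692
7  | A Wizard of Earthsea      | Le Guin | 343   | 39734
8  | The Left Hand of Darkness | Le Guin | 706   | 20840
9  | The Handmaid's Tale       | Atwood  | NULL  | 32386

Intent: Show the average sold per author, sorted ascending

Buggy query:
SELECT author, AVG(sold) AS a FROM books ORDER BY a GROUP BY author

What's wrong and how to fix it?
Bug: ORDER BY appears before GROUP BY; SQL clause order requires GROUP BY first

Fix: Reorder: SELECT … FROM … GROUP BY … ORDER BY …

Corrected query:
SELECT author, AVG(sold) AS a FROM books GROUP BY author ORDER BY a

Result:
author  | a           
--------+-------------
Austen  | 12534.5     
Atwood  | 25727.666667
Le Guin | 29328.5     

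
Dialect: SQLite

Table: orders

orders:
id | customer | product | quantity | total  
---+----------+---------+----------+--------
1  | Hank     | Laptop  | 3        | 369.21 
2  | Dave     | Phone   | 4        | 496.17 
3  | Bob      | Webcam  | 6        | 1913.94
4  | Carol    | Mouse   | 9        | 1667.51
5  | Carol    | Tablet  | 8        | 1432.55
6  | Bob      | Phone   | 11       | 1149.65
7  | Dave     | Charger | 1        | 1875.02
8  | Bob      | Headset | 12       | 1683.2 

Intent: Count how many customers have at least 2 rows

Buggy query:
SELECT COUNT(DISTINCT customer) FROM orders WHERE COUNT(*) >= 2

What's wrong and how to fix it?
Bug: COUNT(*) cannot appear in WHERE; the per-group count doesn't exist yet

Fix: Use a subquery that GROUPs and filters with HAVING, then count its rows

Corrected query:
SELECT COUNT(*) FROM (SELECT customer FROM orders GROUP BY customer HAVING COUNT(*) >= 2)

Result:
COUNT(*)
--------
3       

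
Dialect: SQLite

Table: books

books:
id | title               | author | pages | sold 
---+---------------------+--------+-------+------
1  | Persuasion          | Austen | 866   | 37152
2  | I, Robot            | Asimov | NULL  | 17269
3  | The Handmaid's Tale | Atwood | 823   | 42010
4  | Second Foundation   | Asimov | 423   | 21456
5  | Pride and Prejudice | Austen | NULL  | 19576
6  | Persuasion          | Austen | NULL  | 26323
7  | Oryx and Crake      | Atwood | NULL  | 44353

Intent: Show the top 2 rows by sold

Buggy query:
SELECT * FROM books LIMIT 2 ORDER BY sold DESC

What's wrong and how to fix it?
Bug: LIMIT must come after ORDER BY

Fix: Sort with ORDER BY, then apply LIMIT

Corrected query:
SELECT * FROM books ORDER BY sold DESC LIMIT 2

Result:
id | title               | author | pages | sold 
---+---------------------+--------+-------+------
7  | Oryx and Crake      | Atwood | NULL  | 44353
3  | The Handmaid's Tale | Atwood | 823   | 42010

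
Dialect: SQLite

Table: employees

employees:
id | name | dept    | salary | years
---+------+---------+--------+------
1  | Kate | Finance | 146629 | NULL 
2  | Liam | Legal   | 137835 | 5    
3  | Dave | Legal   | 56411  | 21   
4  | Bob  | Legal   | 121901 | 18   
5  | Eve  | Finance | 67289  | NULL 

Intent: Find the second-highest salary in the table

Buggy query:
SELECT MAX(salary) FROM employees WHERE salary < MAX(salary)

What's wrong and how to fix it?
Bug: MAX(salary) on the right of the comparison is an aggregate-in-WHERE error

Fix: Compute the overall MAX in a subquery, then take MAX of rows below it

Corrected query:
SELECT MAX(salary) FROM employees WHERE salary < (SELECT MAX(salary) FROM employees)

Result:
MAX(salary)
-----------
137835     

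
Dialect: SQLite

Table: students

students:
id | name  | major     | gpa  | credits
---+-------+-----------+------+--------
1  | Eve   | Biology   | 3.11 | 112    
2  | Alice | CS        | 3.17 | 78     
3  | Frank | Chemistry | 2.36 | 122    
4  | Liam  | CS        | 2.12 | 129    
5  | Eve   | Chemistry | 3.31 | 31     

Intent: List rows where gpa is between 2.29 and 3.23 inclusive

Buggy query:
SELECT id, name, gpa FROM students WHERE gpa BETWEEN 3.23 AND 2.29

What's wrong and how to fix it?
Bug: BETWEEN expects the lower bound first; with 3.23 AND 2.29 the range is empty

Fix: Swap the bounds so the smaller value comes first

Corrected query:
SELECT id, name, gpa FROM students WHERE gpa BETWEEN 2.29 AND 3.23

Result:
id | name  | gpa 
---+-------+-----
1  | Eve   | 3.11
2  | Alice | 3.17
3  | Frank | 2.36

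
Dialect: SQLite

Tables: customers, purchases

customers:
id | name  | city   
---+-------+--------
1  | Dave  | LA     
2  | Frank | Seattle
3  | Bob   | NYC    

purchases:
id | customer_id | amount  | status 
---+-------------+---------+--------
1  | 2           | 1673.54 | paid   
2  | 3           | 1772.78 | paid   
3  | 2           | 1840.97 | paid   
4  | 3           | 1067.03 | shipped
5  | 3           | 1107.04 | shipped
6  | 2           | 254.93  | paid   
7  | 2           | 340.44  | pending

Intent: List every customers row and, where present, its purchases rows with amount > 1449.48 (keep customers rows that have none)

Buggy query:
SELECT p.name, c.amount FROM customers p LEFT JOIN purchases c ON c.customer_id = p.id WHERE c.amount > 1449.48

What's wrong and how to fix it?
Bug: A WHERE condition on the right-hand table after LEFT JOIN drops unmatched parents

Fix: Move the right-table condition into the ON clause so unmatched parents are kept

Corrected query:
SELECT p.name, c.amount FROM customers p LEFT JOIN purchases c ON c.customer_id = p.id AND c.amount > 1449.48

Result:
name  | amount 
------+--------
Dave  | NULL   
Frank | 1673.54
Frank | 1840.97
Bob   | 1772.78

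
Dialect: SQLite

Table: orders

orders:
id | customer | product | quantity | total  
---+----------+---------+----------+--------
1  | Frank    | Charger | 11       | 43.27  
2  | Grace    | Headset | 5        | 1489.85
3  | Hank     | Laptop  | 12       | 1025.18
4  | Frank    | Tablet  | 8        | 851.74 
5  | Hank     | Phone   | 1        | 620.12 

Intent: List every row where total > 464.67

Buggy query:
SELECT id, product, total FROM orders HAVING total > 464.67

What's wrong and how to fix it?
Bug: HAVING filters the output of aggregation, but this query has no GROUP BY and no aggregate functions, so SQLite rejects it (HAVING clause on a non-aggregate query); the condition here is per row

Fix: Replace HAVING with WHERE since the condition applies to individual rows

Corrected query:
SELECT id, product, total FROM orders WHERE total > 464.67

Result:
id | product | total  
---+---------+--------
2  | Headset | 1489.85
3  | Laptop  | 1025.18
4  | Tablet  | 851.74 
5  | Phone   | 620.12 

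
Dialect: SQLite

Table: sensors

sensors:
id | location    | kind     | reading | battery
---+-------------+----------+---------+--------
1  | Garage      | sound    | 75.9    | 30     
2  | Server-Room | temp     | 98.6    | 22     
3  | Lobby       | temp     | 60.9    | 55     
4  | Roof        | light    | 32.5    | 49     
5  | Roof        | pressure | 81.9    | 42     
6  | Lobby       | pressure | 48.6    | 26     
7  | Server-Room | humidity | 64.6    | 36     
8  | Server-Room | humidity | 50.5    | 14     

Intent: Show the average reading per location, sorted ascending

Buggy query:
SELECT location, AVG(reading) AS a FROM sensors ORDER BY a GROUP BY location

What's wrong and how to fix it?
Bug: GROUP BY must precede ORDER BY

Fix: Reorder: SELECT … FROM … GROUP BY … ORDER BY …

Corrected query:
SELECT location, AVG(reading) AS a FROM sensors GROUP BY location ORDER BY a

Result:
location    | a        
------------+----------
Lobby       | 54.75    
Roof        | 57.2     
Server-Room | 71.233333
Garage      | 75.9     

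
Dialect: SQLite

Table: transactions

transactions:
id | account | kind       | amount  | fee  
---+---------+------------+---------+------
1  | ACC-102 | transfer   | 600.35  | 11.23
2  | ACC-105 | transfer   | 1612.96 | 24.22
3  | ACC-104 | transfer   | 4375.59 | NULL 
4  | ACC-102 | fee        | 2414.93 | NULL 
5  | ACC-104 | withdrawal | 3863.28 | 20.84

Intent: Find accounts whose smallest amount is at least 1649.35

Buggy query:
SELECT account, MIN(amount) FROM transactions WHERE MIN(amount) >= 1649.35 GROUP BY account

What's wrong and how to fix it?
Bug: Aggregates like MIN are computed per group after WHERE runs

Fix: Use HAVING for the per-group MIN condition

Corrected query:
SELECT account, MIN(amount) FROM transactions GROUP BY account HAVING MIN(amount) >= 1649.35

Result:
account | MIN(amount)
--------+------------
ACC-104 | 3863.28    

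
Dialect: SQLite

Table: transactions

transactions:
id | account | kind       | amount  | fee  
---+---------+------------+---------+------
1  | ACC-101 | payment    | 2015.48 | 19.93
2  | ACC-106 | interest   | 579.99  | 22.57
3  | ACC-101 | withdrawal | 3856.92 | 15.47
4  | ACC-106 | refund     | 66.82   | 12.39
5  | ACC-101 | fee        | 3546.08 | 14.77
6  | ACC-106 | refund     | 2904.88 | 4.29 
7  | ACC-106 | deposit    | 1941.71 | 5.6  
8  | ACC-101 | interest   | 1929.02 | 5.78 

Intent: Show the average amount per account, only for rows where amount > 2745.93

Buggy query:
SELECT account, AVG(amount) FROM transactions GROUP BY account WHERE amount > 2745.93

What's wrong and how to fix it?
Bug: Row-level WHERE must come before GROUP BY in the clause order

Fix: Place WHERE between FROM and GROUP BY

Corrected query:
SELECT account, AVG(amount) FROM transactions WHERE amount > 2745.93 GROUP BY account

Result:
account | AVG(amount)
--------+------------
ACC-101 | 3701.5     
ACC-106 | 2904.88    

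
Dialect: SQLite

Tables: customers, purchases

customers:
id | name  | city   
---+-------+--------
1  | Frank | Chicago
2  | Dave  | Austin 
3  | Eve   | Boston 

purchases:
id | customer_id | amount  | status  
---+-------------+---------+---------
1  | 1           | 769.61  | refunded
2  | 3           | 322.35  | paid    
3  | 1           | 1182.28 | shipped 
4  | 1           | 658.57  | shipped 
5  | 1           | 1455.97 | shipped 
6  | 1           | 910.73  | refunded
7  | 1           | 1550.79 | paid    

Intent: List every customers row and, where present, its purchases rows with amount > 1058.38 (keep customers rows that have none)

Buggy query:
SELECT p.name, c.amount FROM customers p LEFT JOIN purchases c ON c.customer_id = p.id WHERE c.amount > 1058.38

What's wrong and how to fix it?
Bug: Filtering c.amount in WHERE discards the NULL rows produced by LEFT JOIN, turning it into an inner join

Fix: Put 'c.amount > 1058.38' in the JOIN's ON clause instead of WHERE

Corrected query:
SELECT p.name, c.amount FROM customers p LEFT JOIN purchases c ON c.customer_id = p.id AND c.amount > 1058.38

Result:
name  | amount 
------+--------
Frank | 1182.28
Frank | 1455.97
Frank | 1550.79
Dave  | NULL   
Eve   | NULL   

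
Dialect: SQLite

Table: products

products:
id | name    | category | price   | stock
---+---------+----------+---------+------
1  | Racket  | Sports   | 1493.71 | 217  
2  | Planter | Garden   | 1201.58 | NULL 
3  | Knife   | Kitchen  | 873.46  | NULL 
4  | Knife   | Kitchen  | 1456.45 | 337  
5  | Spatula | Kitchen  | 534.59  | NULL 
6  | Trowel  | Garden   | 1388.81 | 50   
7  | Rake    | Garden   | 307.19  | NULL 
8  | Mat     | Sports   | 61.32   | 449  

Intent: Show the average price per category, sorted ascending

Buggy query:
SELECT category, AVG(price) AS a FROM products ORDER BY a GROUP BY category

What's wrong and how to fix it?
Bug: GROUP BY must precede ORDER BY

Fix: Reorder: SELECT … FROM … GROUP BY … ORDER BY …

Corrected query:
SELECT category, AVG(price) AS a FROM products GROUP BY category ORDER BY a

Result:
category | a         
---------+-----------
Sports   | 777.515   
Kitchen  | 954.833333
Garden   | 965.86    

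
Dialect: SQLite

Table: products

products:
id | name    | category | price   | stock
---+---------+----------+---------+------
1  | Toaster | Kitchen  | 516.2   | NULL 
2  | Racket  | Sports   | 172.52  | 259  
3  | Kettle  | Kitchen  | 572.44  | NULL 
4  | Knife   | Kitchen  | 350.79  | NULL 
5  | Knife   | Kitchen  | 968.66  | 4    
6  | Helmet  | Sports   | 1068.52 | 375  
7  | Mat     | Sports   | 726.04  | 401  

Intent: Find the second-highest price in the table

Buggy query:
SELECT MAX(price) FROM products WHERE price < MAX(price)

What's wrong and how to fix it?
Bug: MAX(price) on the right of the comparison is an aggregate-in-WHERE error

Fix: Compute the overall MAX in a subquery, then take MAX of rows below it

Corrected query:
SELECT MAX(price) FROM products WHERE price < (SELECT MAX(price) FROM products)

Result:
MAX(price)
----------
968.66    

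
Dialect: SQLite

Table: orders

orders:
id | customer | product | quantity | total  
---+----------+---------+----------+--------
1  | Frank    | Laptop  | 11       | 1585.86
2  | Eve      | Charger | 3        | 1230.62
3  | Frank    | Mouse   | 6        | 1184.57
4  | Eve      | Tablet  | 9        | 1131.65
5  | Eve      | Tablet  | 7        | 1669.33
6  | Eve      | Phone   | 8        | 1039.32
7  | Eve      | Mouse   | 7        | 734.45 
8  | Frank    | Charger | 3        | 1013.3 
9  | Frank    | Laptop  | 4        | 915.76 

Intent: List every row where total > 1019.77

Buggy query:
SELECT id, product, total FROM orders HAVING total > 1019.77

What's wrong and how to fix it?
Bug: HAVING filters the output of aggregation, but this query has no GROUP BY and no aggregate functions, so SQLite rejects it (HAVING clause on a non-aggregate query); the condition here is per row

Fix: Replace HAVING with WHERE since the condition applies to individual rows

Corrected query:
SELECT id, product, total FROM orders WHERE total > 1019.77

Result:
id | product | total  
---+---------+--------
1  | Laptop  | 1585.86
2  | Charger | 1230.62
3  | Mouse   | 1184.57
4  | Tablet  | 1131.65
5  | Tablet  | 1669.33
6  | Phone   | 1039.32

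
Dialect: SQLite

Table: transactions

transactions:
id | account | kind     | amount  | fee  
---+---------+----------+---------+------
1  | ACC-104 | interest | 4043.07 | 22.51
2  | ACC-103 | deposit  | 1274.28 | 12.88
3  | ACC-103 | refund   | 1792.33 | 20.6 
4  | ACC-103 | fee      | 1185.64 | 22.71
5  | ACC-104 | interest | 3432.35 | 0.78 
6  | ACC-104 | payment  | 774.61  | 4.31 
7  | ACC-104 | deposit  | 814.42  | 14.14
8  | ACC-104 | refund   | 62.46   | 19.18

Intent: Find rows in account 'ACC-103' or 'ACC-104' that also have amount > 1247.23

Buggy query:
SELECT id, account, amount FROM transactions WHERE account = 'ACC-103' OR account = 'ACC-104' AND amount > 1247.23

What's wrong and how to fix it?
Bug: Without parentheses, AND is evaluated before OR, so the amount filter only applies to the 'ACC-104' branch

Fix: Group the OR with parentheses (or use IN), then AND the threshold

Corrected query:
SELECT id, account, amount FROM transactions WHERE (account = 'ACC-103' OR account = 'ACC-104') AND amount > 1247.23

Result:
id | account | amount 
---+---------+--------
1  | ACC-104 | 4043.07
2  | ACC-103 | 1274.28
3  | ACC-103 | 1792.33
5  | ACC-104 | 3432.35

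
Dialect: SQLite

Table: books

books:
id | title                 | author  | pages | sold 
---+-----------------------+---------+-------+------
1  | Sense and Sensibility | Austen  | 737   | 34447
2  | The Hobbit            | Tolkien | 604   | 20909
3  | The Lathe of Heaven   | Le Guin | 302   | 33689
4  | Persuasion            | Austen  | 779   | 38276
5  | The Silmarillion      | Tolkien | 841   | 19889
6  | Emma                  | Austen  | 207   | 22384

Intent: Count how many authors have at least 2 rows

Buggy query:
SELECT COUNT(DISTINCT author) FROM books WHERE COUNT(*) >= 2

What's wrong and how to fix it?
Bug: WHERE filters individual rows, not groups, so a group-level COUNT is invalid there

Fix: Group first with HAVING COUNT(*) >= 2, then COUNT the resulting groups

Corrected query:
SELECT COUNT(*) FROM (SELECT author FROM books GROUP BY author HAVING COUNT(*) >= 2)

Result:
COUNT(*)
--------
2       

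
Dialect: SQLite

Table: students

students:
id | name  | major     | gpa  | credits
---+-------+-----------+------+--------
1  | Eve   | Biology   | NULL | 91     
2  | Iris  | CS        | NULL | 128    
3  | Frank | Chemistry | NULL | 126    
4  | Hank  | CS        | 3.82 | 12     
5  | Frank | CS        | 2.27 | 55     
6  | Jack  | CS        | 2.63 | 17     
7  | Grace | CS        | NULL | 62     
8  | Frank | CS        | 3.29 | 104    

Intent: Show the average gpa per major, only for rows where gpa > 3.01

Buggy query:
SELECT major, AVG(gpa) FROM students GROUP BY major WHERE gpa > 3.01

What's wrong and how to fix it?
Bug: WHERE cannot follow GROUP BY

Fix: Place WHERE between FROM and GROUP BY

Corrected query:
SELECT major, AVG(gpa) FROM students WHERE gpa > 3.01 GROUP BY major

Result:
major | AVG(gpa)
------+---------
CS    | 3.555   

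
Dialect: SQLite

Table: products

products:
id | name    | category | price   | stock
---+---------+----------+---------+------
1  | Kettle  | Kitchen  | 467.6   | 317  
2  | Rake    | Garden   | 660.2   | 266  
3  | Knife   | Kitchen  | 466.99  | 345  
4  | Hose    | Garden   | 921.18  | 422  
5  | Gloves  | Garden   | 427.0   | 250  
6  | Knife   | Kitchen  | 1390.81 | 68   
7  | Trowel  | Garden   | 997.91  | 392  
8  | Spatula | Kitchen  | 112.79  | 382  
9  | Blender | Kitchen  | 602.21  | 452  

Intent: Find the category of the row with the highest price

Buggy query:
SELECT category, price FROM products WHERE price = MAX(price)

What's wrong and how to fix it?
Bug: MAX(price) is an aggregate and cannot be used directly in WHERE

Fix: Wrap MAX in a scalar subquery so WHERE compares against a single value

Corrected query:
SELECT category, price FROM products WHERE price = (SELECT MAX(price) FROM products)

Result:
category | price  
---------+--------
Kitchen  | 1390.81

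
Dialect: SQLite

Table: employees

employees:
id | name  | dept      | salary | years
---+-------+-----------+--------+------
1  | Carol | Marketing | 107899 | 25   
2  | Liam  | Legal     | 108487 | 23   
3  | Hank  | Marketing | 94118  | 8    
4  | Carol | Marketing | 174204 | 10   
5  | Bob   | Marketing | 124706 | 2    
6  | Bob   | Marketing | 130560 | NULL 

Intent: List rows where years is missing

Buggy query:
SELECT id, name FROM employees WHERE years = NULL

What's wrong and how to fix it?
Bug: '= NULL' is always unknown in SQL three-valued logic, so no rows match

Fix: Replace '= NULL' with 'IS NULL'

Corrected query:
SELECT id, name FROM employees WHERE years IS NULL

Result:
id | name
---+-----
6  | Bob 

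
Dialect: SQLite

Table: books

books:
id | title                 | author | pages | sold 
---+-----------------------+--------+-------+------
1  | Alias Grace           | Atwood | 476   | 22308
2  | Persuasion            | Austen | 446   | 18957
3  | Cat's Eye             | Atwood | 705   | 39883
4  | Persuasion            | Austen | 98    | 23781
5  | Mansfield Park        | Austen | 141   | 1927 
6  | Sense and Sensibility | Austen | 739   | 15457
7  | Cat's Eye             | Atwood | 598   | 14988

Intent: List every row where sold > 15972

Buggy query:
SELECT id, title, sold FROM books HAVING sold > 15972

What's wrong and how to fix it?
Bug: This is a non-aggregate query (no GROUP BY, no aggregates), so in SQLite the HAVING clause is invalid here; a row-level condition belongs in WHERE

Fix: Use WHERE for row-level filtering

Corrected query:
SELECT id, title, sold FROM books WHERE sold > 15972

Result:
id | title       | sold 
---+-------------+------
1  | Alias Grace | 22308
2  | Persuasion  | 18957
3  | Cat's Eye   | 39883
4  | Persuasion  | 23781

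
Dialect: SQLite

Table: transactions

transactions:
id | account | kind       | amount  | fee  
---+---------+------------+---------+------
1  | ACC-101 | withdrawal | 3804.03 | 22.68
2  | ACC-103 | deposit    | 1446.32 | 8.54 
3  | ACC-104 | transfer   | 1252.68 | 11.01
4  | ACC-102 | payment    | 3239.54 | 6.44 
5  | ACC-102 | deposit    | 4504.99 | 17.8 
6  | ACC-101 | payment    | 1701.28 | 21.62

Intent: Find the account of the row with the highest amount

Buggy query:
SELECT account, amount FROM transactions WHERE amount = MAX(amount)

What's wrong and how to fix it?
Bug: WHERE is evaluated per row; an aggregate over the whole table isn't defined there

Fix: Use a subquery: WHERE amount = (SELECT MAX(amount) FROM transactions)

Corrected query:
SELECT account, amount FROM transactions WHERE amount = (SELECT MAX(amount) FROM transactions)

Result:
account | amount 
--------+--------
ACC-102 | 4504.99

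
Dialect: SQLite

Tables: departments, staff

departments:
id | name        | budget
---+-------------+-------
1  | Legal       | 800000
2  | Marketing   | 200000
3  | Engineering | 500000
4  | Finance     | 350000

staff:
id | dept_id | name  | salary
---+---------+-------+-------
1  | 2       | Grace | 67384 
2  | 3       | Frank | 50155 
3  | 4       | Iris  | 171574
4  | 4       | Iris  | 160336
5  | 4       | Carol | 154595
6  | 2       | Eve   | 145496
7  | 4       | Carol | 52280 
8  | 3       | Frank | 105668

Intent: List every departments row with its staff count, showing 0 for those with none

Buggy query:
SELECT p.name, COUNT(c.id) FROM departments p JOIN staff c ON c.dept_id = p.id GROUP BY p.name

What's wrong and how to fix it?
Bug: INNER JOIN drops departments rows that have no matching staff rows

Fix: Switch to LEFT JOIN to retain unmatched parent rows

Corrected query:
SELECT p.name, COUNT(c.id) FROM departments p LEFT JOIN staff c ON c.dept_id = p.id GROUP BY p.name

Result:
name        | COUNT(c.id)
------------+------------
Engineering | 2          
Finance     | 4          
Legal       | 0          
Marketing   | 2          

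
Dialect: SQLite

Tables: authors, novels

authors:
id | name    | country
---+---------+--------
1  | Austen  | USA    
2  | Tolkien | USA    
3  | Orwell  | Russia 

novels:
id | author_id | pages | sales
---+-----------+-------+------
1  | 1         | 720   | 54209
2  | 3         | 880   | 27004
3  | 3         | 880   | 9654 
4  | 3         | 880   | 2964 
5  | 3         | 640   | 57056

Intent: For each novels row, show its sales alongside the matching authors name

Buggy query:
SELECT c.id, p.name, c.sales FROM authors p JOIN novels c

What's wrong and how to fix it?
Bug: Missing join condition: each novels row is matched to all authors rows instead of just its own

Fix: Specify the join condition linking the foreign key to the parent id

Corrected query:
SELECT c.id, p.name, c.sales FROM authors p JOIN novels c ON c.author_id = p.id

Result:
id | name   | sales
---+--------+------
1  | Austen | 54209
2  | Orwell | 27004
3  | Orwell | 9654 
4  | Orwell | 2964 
5  | Orwell | 57056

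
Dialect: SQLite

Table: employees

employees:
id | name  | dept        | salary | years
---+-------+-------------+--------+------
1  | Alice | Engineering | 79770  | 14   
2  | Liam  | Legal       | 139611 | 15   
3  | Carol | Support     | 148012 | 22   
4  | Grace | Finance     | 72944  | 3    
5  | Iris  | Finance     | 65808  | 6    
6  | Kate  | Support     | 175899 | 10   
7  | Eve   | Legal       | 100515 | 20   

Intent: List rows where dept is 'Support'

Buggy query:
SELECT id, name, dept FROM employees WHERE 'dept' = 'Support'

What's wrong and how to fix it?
Bug: 'dept' in single quotes is a string literal, not the column; the comparison is literal-vs-literal and never true

Fix: Remove the quotes around the column name (or use double quotes for an identifier)

Corrected query:
SELECT id, name, dept FROM employees WHERE dept = 'Support'

Result:
id | name  | dept   
---+-------+--------
3  | Carol | Support
6  | Kate  | Support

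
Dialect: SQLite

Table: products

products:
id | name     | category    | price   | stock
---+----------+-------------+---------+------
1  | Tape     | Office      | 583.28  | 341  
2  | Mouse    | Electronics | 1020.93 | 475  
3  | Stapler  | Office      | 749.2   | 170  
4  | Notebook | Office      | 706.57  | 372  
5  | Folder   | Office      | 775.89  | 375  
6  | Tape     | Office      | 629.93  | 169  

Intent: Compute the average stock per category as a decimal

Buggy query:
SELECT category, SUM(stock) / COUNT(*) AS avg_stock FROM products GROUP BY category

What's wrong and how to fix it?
Bug: Both operands are integers, so '/' performs integer division and truncates

Fix: Multiply by 1.0 (or CAST to REAL) to force floating-point division

Corrected query:
SELECT category, SUM(stock) * 1.0 / COUNT(*) AS avg_stock FROM products GROUP BY category

Result:
category    | avg_stock
------------+----------
Electronics | 475      
Office      | 285.4    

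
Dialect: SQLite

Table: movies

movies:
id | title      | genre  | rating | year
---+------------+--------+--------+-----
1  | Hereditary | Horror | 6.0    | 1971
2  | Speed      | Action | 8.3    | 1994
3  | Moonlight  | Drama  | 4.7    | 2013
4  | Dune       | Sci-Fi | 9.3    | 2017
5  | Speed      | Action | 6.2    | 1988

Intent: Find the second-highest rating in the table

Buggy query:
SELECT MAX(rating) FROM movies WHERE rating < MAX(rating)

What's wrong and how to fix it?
Bug: The inner MAX is an aggregate inside WHERE, which is not allowed

Fix: Compute the overall MAX in a subquery, then take MAX of rows below it

Corrected query:
SELECT MAX(rating) FROM movies WHERE rating < (SELECT MAX(rating) FROM movies)

Result:
MAX(rating)
-----------
8.3        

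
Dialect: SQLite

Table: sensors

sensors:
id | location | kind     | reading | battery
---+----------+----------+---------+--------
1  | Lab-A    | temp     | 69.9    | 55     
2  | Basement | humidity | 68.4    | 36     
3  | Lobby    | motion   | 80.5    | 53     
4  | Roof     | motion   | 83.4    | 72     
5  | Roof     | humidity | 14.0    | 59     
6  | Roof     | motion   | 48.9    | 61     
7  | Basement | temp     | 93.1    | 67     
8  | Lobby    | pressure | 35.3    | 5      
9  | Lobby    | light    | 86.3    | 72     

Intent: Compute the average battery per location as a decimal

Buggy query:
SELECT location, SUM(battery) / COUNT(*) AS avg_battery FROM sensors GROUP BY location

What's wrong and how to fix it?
Bug: Both operands are integers, so '/' performs integer division and truncates

Fix: Cast one side to REAL so the division keeps the fractional part

Corrected query:
SELECT location, SUM(battery) * 1.0 / COUNT(*) AS avg_battery FROM sensors GROUP BY location

Result:
location | avg_battery
---------+------------
Basement | 51.5       
Lab-A    | 55         
Lobby    | 43.333333  
Roof     | 64         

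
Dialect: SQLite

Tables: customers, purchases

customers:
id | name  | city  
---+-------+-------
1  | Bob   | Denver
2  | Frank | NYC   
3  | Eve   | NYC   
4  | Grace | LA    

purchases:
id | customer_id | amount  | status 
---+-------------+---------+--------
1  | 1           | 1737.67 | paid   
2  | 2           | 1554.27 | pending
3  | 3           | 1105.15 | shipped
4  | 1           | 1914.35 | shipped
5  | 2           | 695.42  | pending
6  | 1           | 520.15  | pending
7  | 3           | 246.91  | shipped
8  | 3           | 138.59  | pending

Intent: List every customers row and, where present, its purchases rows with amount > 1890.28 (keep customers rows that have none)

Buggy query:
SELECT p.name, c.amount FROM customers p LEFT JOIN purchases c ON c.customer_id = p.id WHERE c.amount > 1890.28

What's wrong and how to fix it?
Bug: Filtering c.amount in WHERE discards the NULL rows produced by LEFT JOIN, turning it into an inner join

Fix: Put 'c.amount > 1890.28' in the JOIN's ON clause instead of WHERE

Corrected query:
SELECT p.name, c.amount FROM customers p LEFT JOIN purchases c ON c.customer_id = p.id AND c.amount > 1890.28

Result:
name  | amount 
------+--------
Bob   | 1914.35
Frank | NULL   
Eve   | NULL   
Grace | NULL   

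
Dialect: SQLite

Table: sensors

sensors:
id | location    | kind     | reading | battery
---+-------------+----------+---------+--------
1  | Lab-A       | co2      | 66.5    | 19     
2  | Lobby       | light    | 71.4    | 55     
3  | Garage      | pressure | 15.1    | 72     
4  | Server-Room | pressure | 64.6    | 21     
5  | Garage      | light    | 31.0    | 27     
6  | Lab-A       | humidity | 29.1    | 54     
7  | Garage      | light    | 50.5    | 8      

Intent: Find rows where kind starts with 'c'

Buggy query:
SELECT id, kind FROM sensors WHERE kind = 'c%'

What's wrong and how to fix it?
Bug: '=' compares the literal string including the % character; pattern matching needs LIKE

Fix: Use LIKE for wildcard pattern matching

Corrected query:
SELECT id, kind FROM sensors WHERE kind LIKE 'c%'

Result:
id | kind
---+-----
1  | co2 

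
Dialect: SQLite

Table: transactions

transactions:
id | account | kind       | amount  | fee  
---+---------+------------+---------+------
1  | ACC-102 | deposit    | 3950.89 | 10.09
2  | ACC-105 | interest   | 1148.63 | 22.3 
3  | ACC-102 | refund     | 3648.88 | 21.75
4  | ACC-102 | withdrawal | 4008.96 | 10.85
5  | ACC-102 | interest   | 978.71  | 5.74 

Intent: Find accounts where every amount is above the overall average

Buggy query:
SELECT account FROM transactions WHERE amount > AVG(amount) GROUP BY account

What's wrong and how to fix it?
Bug: WHERE evaluates per row before aggregation, so AVG() is unavailable

Fix: Use a subquery for AVG and a HAVING MIN(...) filter so the condition holds for every row in the group

Corrected query:
SELECT account FROM transactions GROUP BY account HAVING MIN(amount) > (SELECT AVG(amount) FROM transactions)

Result:
(no rows)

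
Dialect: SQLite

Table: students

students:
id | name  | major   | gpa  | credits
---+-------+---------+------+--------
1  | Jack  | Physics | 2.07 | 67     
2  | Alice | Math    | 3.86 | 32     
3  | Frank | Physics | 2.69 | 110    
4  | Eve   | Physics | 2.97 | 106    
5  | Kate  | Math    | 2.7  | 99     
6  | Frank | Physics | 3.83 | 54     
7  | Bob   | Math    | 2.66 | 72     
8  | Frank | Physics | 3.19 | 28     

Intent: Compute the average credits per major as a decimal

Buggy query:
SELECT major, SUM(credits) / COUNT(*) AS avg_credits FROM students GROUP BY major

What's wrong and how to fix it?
Bug: SUM(credits) and COUNT(*) are both integers; the division truncates the fractional part

Fix: Multiply by 1.0 (or CAST to REAL) to force floating-point division

Corrected query:
SELECT major, SUM(credits) * 1.0 / COUNT(*) AS avg_credits FROM students GROUP BY major

Result:
major   | avg_credits
--------+------------
Math    | 67.666667  
Physics | 73         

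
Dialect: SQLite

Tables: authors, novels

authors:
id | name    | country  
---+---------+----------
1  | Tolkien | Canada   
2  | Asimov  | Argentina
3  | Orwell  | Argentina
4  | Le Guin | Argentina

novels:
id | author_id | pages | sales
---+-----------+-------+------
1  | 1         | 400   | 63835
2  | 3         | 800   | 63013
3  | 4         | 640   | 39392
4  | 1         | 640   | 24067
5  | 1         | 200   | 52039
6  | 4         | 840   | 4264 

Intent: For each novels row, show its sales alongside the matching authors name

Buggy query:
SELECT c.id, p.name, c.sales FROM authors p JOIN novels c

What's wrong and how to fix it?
Bug: Missing join condition: each novels row is matched to all authors rows instead of just its own

Fix: Add ON c.author_id = p.id to the JOIN

Corrected query:
SELECT c.id, p.name, c.sales FROM authors p JOIN novels c ON c.author_id = p.id

Result:
id | name    | sales
---+---------+------
1  | Tolkien | 63835
2  | Orwell  | 63013
3  | Le Guin | 39392
4  | Tolkien | 24067
5  | Tolkien | 52039
6  | Le Guin | 4264 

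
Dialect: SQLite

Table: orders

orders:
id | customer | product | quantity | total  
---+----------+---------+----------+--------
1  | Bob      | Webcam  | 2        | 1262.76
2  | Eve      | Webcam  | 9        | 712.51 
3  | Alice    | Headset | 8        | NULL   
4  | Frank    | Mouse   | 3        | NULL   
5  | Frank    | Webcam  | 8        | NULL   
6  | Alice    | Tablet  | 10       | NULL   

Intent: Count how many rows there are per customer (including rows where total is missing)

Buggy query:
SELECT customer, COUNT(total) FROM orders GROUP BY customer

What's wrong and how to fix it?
Bug: COUNT(total) skips NULLs, so groups with missing total are undercounted

Fix: Use COUNT(*) to count all rows regardless of NULL

Corrected query:
SELECT customer, COUNT(*) FROM orders GROUP BY customer

Result:
customer | COUNT(*)
---------+---------
Alice    | 2       
Bob      | 1       
Eve      | 1       
Frank    | 2       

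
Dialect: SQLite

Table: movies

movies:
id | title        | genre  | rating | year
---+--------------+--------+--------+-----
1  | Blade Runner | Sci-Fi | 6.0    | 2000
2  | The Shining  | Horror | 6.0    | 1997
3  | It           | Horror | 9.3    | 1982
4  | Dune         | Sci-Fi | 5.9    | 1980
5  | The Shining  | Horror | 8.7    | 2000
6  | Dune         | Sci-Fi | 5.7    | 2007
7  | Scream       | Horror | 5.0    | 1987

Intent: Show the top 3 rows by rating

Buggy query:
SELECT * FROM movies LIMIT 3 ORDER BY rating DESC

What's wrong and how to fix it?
Bug: LIMIT must come after ORDER BY

Fix: Sort with ORDER BY, then apply LIMIT

Corrected query:
SELECT * FROM movies ORDER BY rating DESC LIMIT 3

Result:
id | title        | genre  | rating | year
---+--------------+--------+--------+-----
3  | It           | Horror | 9.3    | 1982
5  | The Shining  | Horror | 8.7    | 2000
1  | Blade Runner | Sci-Fi | 6      | 2000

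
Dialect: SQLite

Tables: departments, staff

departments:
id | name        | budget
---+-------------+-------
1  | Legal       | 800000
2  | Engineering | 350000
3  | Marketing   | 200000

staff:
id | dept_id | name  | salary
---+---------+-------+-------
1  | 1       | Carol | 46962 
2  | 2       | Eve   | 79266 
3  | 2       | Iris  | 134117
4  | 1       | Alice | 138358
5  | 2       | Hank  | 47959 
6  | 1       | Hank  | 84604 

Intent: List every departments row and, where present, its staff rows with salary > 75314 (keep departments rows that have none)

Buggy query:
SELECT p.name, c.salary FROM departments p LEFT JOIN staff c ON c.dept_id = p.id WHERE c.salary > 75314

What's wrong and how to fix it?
Bug: A WHERE condition on the right-hand table after LEFT JOIN drops unmatched parents

Fix: Put 'c.salary > 75314' in the JOIN's ON clause instead of WHERE

Corrected query:
SELECT p.name, c.salary FROM departments p LEFT JOIN staff c ON c.dept_id = p.id AND c.salary > 75314

Result:
name        | salary
------------+-------
Legal       | 84604 
Legal       | 138358
Engineering | 79266 
Engineering | 134117
Marketing   | NULL  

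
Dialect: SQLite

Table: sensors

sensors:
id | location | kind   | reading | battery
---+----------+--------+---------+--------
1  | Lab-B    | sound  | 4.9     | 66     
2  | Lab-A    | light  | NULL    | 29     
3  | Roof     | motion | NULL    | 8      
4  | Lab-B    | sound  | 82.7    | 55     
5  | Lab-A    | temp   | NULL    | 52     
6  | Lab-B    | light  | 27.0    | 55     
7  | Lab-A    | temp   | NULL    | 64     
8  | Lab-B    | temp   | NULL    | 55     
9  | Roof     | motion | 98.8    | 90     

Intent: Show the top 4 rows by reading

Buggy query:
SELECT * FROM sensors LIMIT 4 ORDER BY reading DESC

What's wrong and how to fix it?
Bug: ORDER BY cannot follow LIMIT; LIMIT is the final clause

Fix: Swap the clauses: ORDER BY first, then LIMIT

Corrected query:
SELECT * FROM sensors ORDER BY reading DESC LIMIT 4

Result:
id | location | kind   | reading | battery
---+----------+--------+---------+--------
9  | Roof     | motion | 98.8    | 90     
4  | Lab-B    | sound  | 82.7    | 55     
6  | Lab-B    | light  | 27      | 55     
1  | Lab-B    | sound  | 4.9     | 66     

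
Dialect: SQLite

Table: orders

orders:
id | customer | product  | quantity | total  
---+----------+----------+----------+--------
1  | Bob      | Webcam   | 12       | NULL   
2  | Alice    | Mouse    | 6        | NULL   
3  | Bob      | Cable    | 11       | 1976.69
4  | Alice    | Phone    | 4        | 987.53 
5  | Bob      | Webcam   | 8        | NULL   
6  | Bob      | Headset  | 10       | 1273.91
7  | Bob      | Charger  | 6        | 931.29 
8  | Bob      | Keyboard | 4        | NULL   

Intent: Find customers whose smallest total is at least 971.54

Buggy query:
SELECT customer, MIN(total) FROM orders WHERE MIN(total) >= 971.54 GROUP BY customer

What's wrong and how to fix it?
Bug: Aggregates like MIN are computed per group after WHERE runs

Fix: Use HAVING for the per-group MIN condition

Corrected query:
SELECT customer, MIN(total) FROM orders GROUP BY customer HAVING MIN(total) >= 971.54

Result:
customer | MIN(total)
---------+-----------
Alice    | 987.53    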